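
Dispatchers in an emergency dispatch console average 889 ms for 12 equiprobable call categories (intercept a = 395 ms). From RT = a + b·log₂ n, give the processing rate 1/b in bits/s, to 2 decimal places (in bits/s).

7.26 bits/s

Choice component = 889 − 395 = 494 ms over log₂(12) = 3.5850 bits.
b = 494 / 3.5850 = 137.798 ms/bit, so 1/b = 7.257 bits/s.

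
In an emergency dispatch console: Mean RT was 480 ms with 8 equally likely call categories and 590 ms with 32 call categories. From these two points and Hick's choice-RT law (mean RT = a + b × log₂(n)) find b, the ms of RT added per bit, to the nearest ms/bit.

b = (RT₂ − RT₁)/(log₂ n₂ − log₂ n₁) = (590 − 480)/(5 − 3) = 55 ms/bit.

55 ms/bit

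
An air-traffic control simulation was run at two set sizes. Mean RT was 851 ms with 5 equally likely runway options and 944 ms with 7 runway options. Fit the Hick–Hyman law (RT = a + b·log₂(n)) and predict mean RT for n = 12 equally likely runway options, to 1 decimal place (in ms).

RT is linear in log₂ n, so two points fix the line:
  b = (944 − 851) / (log₂ 7 − log₂ 5) = 93 / (2.8074 − 2.3219) = 191.584 ms/bit
  a = 851 − 191.584 × 2.3219 = 406.156 ms
Then RT(12) = 406.156 + 191.584 × log₂ 12 = 406.156 + 191.584 × 3.5850 ≈ 1092.977 ms.

1093.0 ms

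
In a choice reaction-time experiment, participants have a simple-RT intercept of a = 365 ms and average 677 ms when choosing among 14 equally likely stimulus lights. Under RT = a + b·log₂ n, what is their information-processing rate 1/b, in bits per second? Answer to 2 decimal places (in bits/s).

12.20 bits/s

b = (677 − 365)/log₂ 14 = 312/3.8074 = 81.947 ms per bit = 0.08195 s/bit; the reciprocal is 12.203 bits/s.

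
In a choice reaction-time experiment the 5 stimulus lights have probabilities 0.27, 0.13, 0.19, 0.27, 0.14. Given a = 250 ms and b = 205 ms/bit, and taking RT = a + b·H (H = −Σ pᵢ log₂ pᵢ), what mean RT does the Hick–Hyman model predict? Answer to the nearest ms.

712 ms

H = 0.27·log₂(1/0.27) + 0.13·log₂(1/0.13) + 0.19·log₂(1/0.19) + 0.27·log₂(1/0.27) + 0.14·log₂(1/0.14) = 2.2550 bits.
RT = 250 + 205 × 2.2550 = 712.28 ms.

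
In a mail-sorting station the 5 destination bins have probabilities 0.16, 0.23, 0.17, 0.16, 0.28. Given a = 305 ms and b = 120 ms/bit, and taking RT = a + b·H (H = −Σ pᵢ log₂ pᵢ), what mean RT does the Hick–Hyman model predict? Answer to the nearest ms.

579 ms

Entropy contributions −pᵢ log₂ pᵢ: 0.4230, 0.4877, 0.4346, 0.4230, 0.5142; sum H = 2.2825 bits.
RT = a + bH = 305 + 120·2.2825 = 578.90 ms.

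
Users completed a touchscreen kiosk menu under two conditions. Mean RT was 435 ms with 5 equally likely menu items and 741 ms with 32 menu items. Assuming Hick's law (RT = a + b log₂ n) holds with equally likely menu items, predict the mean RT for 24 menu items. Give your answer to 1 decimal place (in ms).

With log₂ n on the abscissa the relation is linear; from the two conditions:
  b = (741 − 435) / (log₂ 32 − log₂ 5) = 306 / (5 − 2.3219) = 114.261 ms/bit
  a = 435 − 114.261 × 2.3219 = 169.693 ms
Then RT(24) = 169.693 + 114.261 × log₂ 24 = 169.693 + 114.261 × 4.5850 ≈ 693.577 ms.

693.6 ms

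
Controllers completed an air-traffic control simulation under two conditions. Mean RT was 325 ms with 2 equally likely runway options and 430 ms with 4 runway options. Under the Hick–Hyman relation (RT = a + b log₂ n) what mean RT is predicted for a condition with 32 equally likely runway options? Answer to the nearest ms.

745 ms

RT is linear in log₂ n, so two points fix the line:
  b = (430 − 325) / (log₂ 4 − log₂ 2) = 105 / (2 − 1) = 105 ms/bit
  a = 325 − 105 × 1 = 220 ms
Then RT(32) = 220 + 105 × log₂ 32 = 220 + 105 × 5 ≈ 745.000 ms.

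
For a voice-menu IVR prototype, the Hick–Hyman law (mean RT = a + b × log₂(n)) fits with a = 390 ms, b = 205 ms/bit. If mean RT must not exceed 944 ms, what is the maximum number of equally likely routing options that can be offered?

6

Set 390 + 205·log₂ n ≤ 944 → log₂ n ≤ (944 − 390)/205 = 2.7024.
So n ≤ 2^2.7024 = 6.509; the largest integer n is 6.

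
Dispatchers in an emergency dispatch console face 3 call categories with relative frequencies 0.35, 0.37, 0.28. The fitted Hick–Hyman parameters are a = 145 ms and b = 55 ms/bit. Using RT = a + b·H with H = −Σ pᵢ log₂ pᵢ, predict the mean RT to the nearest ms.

H = 0.35·log₂(1/0.35) + 0.37·log₂(1/0.37) + 0.28·log₂(1/0.28) = 1.5751 bits.
RT = 145 + 55 × 1.5751 = 231.63 ms.

232 ms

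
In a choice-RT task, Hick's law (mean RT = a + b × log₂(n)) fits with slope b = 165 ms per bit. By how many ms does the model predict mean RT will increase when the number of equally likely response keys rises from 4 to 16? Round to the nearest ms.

ΔRT = (a + b log₂ n₂) − (a + b log₂ n₁) = b·(log₂ n₂ − log₂ n₁).
log₂(16) − log₂(4) = log₂(16/4) = log₂(4) = 2.
ΔRT = 165 × 2.0000 = 330.000 ms.

330 ms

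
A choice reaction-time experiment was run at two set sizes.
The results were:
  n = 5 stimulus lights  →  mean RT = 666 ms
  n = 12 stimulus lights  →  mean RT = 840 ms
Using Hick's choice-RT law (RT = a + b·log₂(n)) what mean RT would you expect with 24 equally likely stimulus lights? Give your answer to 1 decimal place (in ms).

Fit slope and intercept:
  b = (840 − 666) / (log₂ 12 − log₂ 5) = 174 / (3.5850 − 2.3219) = 137.763 ms/bit
  a = 666 − 137.763 × 2.3219 = 346.123 ms
Then RT(24) = 346.123 + 137.763 × log₂ 24 = 346.123 + 137.763 × 4.5850 ≈ 977.763 ms.

977.8 ms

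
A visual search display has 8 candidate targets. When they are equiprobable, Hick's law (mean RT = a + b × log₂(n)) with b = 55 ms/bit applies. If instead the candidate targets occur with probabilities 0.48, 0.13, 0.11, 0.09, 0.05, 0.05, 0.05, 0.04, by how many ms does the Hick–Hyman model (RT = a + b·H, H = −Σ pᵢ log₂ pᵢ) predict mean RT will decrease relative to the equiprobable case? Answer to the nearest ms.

Equiprobable entropy H₀ = log₂ 8 = 3.0000 bits.
Skewed entropy H = −Σ pᵢ log₂ pᵢ = 2.3879 bits.
ΔRT = b·(H₀ − H) = 55 × 0.6121 = 33.67 ms.

34 ms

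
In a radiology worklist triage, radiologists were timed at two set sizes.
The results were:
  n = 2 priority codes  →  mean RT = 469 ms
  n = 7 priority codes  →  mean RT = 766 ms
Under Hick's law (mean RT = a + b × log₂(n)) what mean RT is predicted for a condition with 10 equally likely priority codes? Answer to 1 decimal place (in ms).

Solve the two-equation system in a and b:
  b = (766 − 469) / (log₂ 7 − log₂ 2) = 297 / (2.8074 − 1) = 164.329 ms/bit
  a = 469 − 164.329 × 1 = 304.671 ms
Then RT(10) = 304.671 + 164.329 × log₂ 10 = 304.671 + 164.329 × 3.3219 ≈ 850.559 ms.

850.6 ms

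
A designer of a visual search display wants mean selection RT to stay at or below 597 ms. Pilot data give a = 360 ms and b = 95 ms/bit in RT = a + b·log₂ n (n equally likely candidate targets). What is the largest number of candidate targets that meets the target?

5

95·log₂ n ≤ 597 − 360 = 237, giving log₂ n ≤ 2.4947 and n ≤ 5.636. The largest whole number is 5.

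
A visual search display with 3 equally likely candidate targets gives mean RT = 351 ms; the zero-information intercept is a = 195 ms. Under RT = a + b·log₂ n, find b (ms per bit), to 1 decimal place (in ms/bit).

log₂(3) = 1.5850 bits.
b = (RT − a)/log₂ n = (351 − 195) / 1.5850 = 98.425 ms/bit.

98.4 ms/bit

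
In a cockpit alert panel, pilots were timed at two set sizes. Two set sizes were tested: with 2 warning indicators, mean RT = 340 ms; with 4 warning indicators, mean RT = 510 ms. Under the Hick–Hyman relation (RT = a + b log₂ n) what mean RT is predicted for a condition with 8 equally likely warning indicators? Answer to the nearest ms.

Fit slope and intercept:
  b = (510 − 340) / (log₂ 4 − log₂ 2) = 170 / (2 − 1) = 170 ms/bit
  a = 340 − 170 × 1 = 170 ms
Then RT(8) = 170 + 170 × log₂ 8 = 170 + 170 × 3 ≈ 680.000 ms.

680 ms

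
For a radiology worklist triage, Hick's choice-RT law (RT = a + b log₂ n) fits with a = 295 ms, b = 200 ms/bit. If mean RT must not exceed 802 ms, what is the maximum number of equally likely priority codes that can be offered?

200·log₂ n ≤ 802 − 295 = 507, giving log₂ n ≤ 2.5350 and n ≤ 5.796. The largest whole number is 5.

5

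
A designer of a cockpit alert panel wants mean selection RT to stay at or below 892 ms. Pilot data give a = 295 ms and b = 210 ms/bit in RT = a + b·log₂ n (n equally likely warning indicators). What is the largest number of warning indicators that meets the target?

Set 295 + 210·log₂ n ≤ 892 → log₂ n ≤ (892 − 295)/210 = 2.8429.
So n ≤ 2^2.8429 = 7.174; the largest integer n is 7.

7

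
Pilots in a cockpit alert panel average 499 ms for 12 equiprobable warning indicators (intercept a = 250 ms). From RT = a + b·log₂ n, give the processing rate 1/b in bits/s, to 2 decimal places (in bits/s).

14.40 bits/s

Choice component = 499 − 250 = 249 ms over log₂(12) = 3.5850 bits.
b = 249 / 3.5850 = 69.457 ms/bit, so 1/b = 14.397 bits/s.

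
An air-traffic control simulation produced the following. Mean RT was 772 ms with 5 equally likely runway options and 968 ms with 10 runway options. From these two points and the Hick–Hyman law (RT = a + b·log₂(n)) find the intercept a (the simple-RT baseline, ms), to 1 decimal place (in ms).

Slope: b = (968 − 772) / (log₂ 10 − log₂ 5) = 196/1.0000 = 196.000 ms/bit.
a = RT₁ − b·log₂ n₁ = 772 − 196.000 × 2.3219 = 316.902 ms.

316.9 ms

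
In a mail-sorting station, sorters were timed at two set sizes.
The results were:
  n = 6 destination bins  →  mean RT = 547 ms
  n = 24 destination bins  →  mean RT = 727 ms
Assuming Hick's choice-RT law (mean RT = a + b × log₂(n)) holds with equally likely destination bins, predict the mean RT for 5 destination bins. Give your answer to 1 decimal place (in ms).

Fit slope and intercept:
  b = (727 − 547) / (log₂ 24 − log₂ 6) = 180 / (4.5850 − 2.5850) = 90.000 ms/bit
  a = 547 − 90.000 × 2.5850 = 314.353 ms
Then RT(5) = 314.353 + 90.000 × log₂ 5 = 314.353 + 90.000 × 2.3219 ≈ 523.327 ms.

523.3 ms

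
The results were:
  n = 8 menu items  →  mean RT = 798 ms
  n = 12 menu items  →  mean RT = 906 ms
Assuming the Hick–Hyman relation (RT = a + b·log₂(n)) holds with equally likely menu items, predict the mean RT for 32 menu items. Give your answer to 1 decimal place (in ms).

1167.3 ms

RT is linear in log₂ n, so two points fix the line:
  b = (906 − 798) / (log₂ 12 − log₂ 8) = 108 / (3.5850 − 3) = 184.627 ms/bit
  a = 798 − 184.627 × 3 = 244.118 ms
Then RT(32) = 244.118 + 184.627 × log₂ 32 = 244.118 + 184.627 × 5 ≈ 1167.254 ms.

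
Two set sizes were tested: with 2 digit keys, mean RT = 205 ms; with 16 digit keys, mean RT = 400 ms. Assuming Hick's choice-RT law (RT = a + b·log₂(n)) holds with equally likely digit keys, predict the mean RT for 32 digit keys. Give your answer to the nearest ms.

465 ms

RT is linear in log₂ n, so two points fix the line:
  b = (400 − 205) / (log₂ 16 − log₂ 2) = 195 / (4 − 1) = 65 ms/bit
  a = 205 − 65 × 1 = 140 ms
Then RT(32) = 140 + 65 × log₂ 32 = 140 + 65 × 5 ≈ 465.000 ms.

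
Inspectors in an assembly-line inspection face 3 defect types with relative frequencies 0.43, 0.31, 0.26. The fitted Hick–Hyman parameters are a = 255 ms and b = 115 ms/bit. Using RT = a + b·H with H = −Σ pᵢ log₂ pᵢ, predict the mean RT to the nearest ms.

Entropy contributions −pᵢ log₂ pᵢ: 0.5236, 0.5238, 0.5053; sum H = 1.5526 bits.
RT = a + bH = 255 + 115·1.5526 = 433.55 ms.

434 ms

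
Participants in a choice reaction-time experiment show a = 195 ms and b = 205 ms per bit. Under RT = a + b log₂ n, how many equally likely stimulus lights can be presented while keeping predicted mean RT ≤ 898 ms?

10

Information budget: (898 − 195)/205 = 3.4293 bits, so n ≤ 2^3.4293 = 10.772 → at most 10.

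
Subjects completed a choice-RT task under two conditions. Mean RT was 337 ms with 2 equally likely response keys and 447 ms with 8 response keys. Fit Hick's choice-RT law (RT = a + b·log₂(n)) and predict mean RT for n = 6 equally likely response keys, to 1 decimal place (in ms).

424.2 ms

Solve the two-equation system in a and b:
  b = (447 − 337) / (log₂ 8 − log₂ 2) = 110 / (3 − 1) = 55.000 ms/bit
  a = 337 − 55.000 × 1 = 282.000 ms
Then RT(6) = 282.000 + 55.000 × log₂ 6 = 282.000 + 55.000 × 2.5850 ≈ 424.173 ms.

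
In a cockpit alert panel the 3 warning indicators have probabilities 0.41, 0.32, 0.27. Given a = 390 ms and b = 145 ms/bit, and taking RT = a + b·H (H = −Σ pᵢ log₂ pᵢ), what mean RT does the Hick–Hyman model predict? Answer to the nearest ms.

617 ms

Entropy contributions −pᵢ log₂ pᵢ: 0.5274, 0.5260, 0.5100; sum H = 1.5634 bits.
RT = a + bH = 390 + 145·1.5634 = 616.70 ms.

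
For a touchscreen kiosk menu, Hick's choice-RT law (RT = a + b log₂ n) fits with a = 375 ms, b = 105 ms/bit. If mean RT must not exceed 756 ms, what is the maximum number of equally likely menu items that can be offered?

Set 375 + 105·log₂ n ≤ 756 → log₂ n ≤ (756 − 375)/105 = 3.6286.
So n ≤ 2^3.6286 = 12.368; the largest integer n is 12.

12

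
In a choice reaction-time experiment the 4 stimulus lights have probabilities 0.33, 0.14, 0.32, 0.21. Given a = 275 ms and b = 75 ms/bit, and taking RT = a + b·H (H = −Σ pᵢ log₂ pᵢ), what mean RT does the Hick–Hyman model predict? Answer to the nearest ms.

419 ms

Entropy contributions −pᵢ log₂ pᵢ: 0.5278, 0.3971, 0.5260, 0.4728; sum H = 1.9238 bits.
RT = a + bH = 275 + 75·1.9238 = 419.28 ms.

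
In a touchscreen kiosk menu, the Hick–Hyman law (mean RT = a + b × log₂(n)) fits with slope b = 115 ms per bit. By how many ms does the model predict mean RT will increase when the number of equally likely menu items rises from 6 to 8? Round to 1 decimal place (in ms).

47.7 ms

Only the slope matters, since a is common to both: ΔRT = b·log₂(n₂/n₁).
log₂(8) − log₂(6) = 3 − 2.5850 = 0.4150.
ΔRT = 115 × 0.4150 = 47.729 ms.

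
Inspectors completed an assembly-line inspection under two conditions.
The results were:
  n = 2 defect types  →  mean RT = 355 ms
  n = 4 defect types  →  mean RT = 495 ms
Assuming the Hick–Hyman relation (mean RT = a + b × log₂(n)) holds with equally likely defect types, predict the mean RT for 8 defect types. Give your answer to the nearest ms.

Solve the two-equation system in a and b:
  b = (495 − 355) / (log₂ 4 − log₂ 2) = 140 / (2 − 1) = 140 ms/bit
  a = 355 − 140 × 1 = 215 ms
Then RT(8) = 215 + 140 × log₂ 8 = 215 + 140 × 3 ≈ 635.000 ms.

635 ms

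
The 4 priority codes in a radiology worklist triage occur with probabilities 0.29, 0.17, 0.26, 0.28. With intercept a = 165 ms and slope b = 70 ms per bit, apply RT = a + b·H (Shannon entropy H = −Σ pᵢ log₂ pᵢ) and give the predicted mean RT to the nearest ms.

303 ms

Entropy contributions −pᵢ log₂ pᵢ: 0.5179, 0.4346, 0.5053, 0.5142; sum H = 1.9720 bits.
RT = a + bH = 165 + 70·1.9720 = 303.04 ms.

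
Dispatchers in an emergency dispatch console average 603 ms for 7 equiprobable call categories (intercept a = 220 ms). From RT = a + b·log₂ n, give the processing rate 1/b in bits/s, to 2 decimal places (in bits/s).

7.33 bits/s

Choice component = 603 − 220 = 383 ms over log₂(7) = 2.8074 bits.
b = 383 / 2.8074 = 136.427 ms/bit, so 1/b = 7.330 bits/s.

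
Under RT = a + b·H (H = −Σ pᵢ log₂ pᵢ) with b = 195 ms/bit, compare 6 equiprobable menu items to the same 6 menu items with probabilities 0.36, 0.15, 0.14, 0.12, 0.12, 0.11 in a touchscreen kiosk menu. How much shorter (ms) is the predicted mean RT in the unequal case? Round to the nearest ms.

32 ms

The RT saving is b·ΔH. Equiprobable H₀ = log₂(6) = 2.5850 bits; with the given probabilities H = 2.4227 bits.
b·(H₀ − H) = 195 × (2.5850 − 2.4227) = 31.64 ms.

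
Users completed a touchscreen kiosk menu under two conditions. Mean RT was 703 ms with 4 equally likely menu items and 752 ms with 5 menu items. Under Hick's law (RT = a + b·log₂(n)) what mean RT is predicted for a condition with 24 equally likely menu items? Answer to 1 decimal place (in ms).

1096.5 ms

Solve the two-equation system in a and b:
  b = (752 − 703) / (log₂ 5 − log₂ 4) = 49 / (2.3219 − 2) = 152.208 ms/bit
  a = 703 − 152.208 × 2 = 398.584 ms
Then RT(24) = 398.584 + 152.208 × log₂ 24 = 398.584 + 152.208 × 4.5850 ≈ 1096.452 ms.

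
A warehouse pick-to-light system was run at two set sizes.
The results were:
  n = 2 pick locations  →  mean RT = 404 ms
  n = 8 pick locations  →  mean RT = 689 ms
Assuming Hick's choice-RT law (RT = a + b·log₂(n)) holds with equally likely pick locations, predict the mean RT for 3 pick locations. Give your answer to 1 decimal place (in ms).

487.4 ms

Fit slope and intercept:
  b = (689 − 404) / (log₂ 8 − log₂ 2) = 285 / (3 − 1) = 142.500 ms/bit
  a = 404 − 142.500 × 1 = 261.500 ms
Then RT(3) = 261.500 + 142.500 × log₂ 3 = 261.500 + 142.500 × 1.5850 ≈ 487.357 ms.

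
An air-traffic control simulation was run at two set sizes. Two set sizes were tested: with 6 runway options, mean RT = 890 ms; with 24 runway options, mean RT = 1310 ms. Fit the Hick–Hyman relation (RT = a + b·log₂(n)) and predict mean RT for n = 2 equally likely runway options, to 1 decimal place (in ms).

RT is linear in log₂ n, so two points fix the line:
  b = (1310 − 890) / (log₂ 24 − log₂ 6) = 420 / (4.5850 − 2.5850) = 210.000 ms/bit
  a = 890 − 210.000 × 2.5850 = 347.158 ms
Then RT(2) = 347.158 + 210.000 × log₂ 2 = 347.158 + 210.000 × 1 ≈ 557.158 ms.

557.2 ms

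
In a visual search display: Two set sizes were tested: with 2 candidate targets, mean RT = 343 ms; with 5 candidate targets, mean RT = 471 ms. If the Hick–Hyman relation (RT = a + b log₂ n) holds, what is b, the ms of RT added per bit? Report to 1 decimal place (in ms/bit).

b = (RT₂ − RT₁)/(log₂ n₂ − log₂ n₁) = (471 − 343)/(2.3219 − 1) = 96.828 ms/bit.

96.8 ms/bit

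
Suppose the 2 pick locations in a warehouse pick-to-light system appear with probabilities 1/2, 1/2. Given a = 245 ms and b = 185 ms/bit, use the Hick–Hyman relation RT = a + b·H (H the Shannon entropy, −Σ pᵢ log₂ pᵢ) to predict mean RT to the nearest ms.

Each term −pᵢ log₂ pᵢ: 0.5·1 + 0.5·1; summed, H = 1.000 bits.
Mean RT = a + bH = 245 + 185·1.000 = 430.00 ms.

430 ms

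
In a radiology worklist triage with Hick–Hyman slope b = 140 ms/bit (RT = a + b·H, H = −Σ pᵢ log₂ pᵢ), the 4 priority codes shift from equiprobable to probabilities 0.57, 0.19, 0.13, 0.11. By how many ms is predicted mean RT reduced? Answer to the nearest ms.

49 ms

The RT saving is b·ΔH. Equiprobable H₀ = log₂(4) = 2.0000 bits; with the given probabilities H = 1.6504 bits.
b·(H₀ − H) = 140 × (2.0000 − 1.6504) = 48.94 ms.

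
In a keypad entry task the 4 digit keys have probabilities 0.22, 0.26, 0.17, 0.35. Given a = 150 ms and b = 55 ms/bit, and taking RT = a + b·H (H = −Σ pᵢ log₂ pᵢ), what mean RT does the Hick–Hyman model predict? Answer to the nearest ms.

257 ms

Entropy contributions −pᵢ log₂ pᵢ: 0.4806, 0.5053, 0.4346, 0.5301; sum H = 1.9505 bits.
RT = a + bH = 150 + 55·1.9505 = 257.28 ms.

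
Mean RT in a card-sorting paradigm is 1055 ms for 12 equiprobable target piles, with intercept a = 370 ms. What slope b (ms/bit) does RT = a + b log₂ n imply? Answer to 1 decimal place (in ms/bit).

b = (1055 − 370) / log₂(12) = 685 / 3.5850 = 191.076 ms/bit.

191.1 ms/bit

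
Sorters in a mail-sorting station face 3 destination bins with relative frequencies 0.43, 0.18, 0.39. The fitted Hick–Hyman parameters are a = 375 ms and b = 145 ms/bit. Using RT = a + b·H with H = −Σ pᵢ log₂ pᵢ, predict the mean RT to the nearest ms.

592 ms

Entropy contributions −pᵢ log₂ pᵢ: 0.5236, 0.4453, 0.5298; sum H = 1.4987 bits.
RT = a + bH = 375 + 145·1.4987 = 592.31 ms.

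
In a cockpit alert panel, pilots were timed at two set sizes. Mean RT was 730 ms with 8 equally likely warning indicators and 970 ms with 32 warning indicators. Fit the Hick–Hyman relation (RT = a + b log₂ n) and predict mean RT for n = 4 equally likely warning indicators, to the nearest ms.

Fit slope and intercept:
  b = (970 − 730) / (log₂ 32 − log₂ 8) = 240 / (5 − 3) = 120 ms/bit
  a = 730 − 120 × 3 = 370 ms
Then RT(4) = 370 + 120 × log₂ 4 = 370 + 120 × 2 ≈ 610.000 ms.

610 ms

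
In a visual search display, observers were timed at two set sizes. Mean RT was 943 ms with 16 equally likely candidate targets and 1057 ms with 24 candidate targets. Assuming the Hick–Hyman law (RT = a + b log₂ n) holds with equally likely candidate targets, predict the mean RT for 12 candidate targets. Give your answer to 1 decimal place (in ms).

862.1 ms

Solve the two-equation system in a and b:
  b = (1057 − 943) / (log₂ 24 − log₂ 16) = 114 / (4.5850 − 4) = 194.884 ms/bit
  a = 943 − 194.884 × 4 = 163.463 ms
Then RT(12) = 163.463 + 194.884 × log₂ 12 = 163.463 + 194.884 × 3.5850 ≈ 862.116 ms.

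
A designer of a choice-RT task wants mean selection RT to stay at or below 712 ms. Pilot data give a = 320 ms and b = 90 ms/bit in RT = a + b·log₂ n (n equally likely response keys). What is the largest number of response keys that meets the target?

Set 320 + 90·log₂ n ≤ 712 → log₂ n ≤ (712 − 320)/90 = 4.3556.
So n ≤ 2^4.3556 = 20.472; the largest integer n is 20.

20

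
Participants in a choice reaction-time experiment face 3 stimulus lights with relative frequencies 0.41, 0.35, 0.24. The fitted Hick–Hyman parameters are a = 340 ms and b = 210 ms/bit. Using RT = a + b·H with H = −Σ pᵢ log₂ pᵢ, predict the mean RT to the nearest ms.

666 ms

Entropy contributions −pᵢ log₂ pᵢ: 0.5274, 0.5301, 0.4941; sum H = 1.5516 bits.
RT = a + bH = 340 + 210·1.5516 = 665.84 ms.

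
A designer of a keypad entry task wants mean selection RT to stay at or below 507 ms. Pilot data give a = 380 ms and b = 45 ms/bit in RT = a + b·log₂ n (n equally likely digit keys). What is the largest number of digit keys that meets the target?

Set 380 + 45·log₂ n ≤ 507 → log₂ n ≤ (507 − 380)/45 = 2.8222.
So n ≤ 2^2.8222 = 7.073; the largest integer n is 7.

7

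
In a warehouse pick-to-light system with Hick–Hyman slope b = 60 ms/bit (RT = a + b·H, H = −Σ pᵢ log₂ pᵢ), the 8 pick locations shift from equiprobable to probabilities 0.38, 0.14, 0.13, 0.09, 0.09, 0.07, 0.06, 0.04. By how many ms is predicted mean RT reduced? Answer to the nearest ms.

22 ms

The RT saving is b·ΔH. Equiprobable H₀ = log₂(8) = 3.0000 bits; with the given probabilities H = 2.6334 bits.
b·(H₀ − H) = 60 × (3.0000 − 2.6334) = 22.00 ms.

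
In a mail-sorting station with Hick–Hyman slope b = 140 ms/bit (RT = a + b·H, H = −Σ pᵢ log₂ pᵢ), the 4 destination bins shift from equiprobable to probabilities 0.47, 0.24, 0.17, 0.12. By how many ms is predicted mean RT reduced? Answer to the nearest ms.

The RT saving is b·ΔH. Equiprobable H₀ = log₂(4) = 2.0000 bits; with the given probabilities H = 1.8077 bits.
b·(H₀ − H) = 140 × (2.0000 − 1.8077) = 26.92 ms.

27 ms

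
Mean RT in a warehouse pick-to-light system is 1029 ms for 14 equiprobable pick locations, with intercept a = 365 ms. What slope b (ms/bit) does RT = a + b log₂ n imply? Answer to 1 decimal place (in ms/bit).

174.4 ms/bit

log₂(14) = 3.8074 bits.
b = (RT − a)/log₂ n = (1029 − 365) / 3.8074 = 174.399 ms/bit.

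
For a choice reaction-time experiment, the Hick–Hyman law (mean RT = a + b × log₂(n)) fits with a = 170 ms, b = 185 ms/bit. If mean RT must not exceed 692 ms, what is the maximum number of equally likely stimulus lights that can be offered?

Information budget: (692 − 170)/185 = 2.8216 bits, so n ≤ 2^2.8216 = 7.070 → at most 7.

7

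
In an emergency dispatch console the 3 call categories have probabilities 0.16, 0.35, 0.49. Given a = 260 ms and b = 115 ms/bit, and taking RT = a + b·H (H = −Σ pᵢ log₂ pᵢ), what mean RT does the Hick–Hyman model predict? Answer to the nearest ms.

Entropy contributions −pᵢ log₂ pᵢ: 0.4230, 0.5301, 0.5043; sum H = 1.4574 bits.
RT = a + bH = 260 + 115·1.4574 = 427.60 ms.

428 ms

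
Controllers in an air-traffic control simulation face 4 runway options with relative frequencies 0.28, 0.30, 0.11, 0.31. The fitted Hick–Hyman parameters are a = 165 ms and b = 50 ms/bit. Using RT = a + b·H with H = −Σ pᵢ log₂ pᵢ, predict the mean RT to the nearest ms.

Entropy contributions −pᵢ log₂ pᵢ: 0.5142, 0.5211, 0.3503, 0.5238; sum H = 1.9094 bits.
RT = a + bH = 165 + 50·1.9094 = 260.47 ms.

260 ms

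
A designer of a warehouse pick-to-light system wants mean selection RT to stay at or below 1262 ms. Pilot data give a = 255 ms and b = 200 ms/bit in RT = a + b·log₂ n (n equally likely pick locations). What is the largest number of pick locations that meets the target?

32

200·log₂ n ≤ 1262 − 255 = 1007, giving log₂ n ≤ 5.0350 and n ≤ 32.786. The largest whole number is 32.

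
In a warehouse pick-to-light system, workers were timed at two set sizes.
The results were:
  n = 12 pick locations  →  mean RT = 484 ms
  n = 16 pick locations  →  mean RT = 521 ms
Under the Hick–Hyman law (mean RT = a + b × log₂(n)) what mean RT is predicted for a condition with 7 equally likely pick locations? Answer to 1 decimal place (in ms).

414.7 ms

RT is linear in log₂ n, so two points fix the line:
  b = (521 − 484) / (log₂ 16 − log₂ 12) = 37 / (4 − 3.5850) = 89.149 ms/bit
  a = 484 − 89.149 × 3.5850 = 164.406 ms
Then RT(7) = 164.406 + 89.149 × log₂ 7 = 164.406 + 89.149 × 2.8074 ≈ 414.677 ms.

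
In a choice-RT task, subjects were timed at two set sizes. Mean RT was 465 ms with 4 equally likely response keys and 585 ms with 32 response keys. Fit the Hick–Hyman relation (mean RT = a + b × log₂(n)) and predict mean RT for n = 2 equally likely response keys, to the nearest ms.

RT is linear in log₂ n, so two points fix the line:
  b = (585 − 465) / (log₂ 32 − log₂ 4) = 120 / (5 − 2) = 40 ms/bit
  a = 465 − 40 × 2 = 385 ms
Then RT(2) = 385 + 40 × log₂ 2 = 385 + 40 × 1 ≈ 425.000 ms.

425 ms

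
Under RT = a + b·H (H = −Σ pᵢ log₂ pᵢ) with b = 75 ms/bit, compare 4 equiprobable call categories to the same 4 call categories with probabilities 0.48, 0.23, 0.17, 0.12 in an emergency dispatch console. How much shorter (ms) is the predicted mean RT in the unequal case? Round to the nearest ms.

Equiprobable entropy H₀ = log₂ 4 = 2.0000 bits.
Skewed entropy H = −Σ pᵢ log₂ pᵢ = 1.7976 bits.
ΔRT = b·(H₀ − H) = 75 × 0.2024 = 15.18 ms.

15 ms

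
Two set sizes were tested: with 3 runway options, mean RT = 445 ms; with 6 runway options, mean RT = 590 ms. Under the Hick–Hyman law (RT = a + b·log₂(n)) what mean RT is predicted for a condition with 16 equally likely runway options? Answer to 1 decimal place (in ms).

With log₂ n on the abscissa the relation is linear; from the two conditions:
  b = (590 − 445) / (log₂ 6 − log₂ 3) = 145 / (2.5850 − 1.5850) = 145.000 ms/bit
  a = 445 − 145.000 × 1.5850 = 215.180 ms
Then RT(16) = 215.180 + 145.000 × log₂ 16 = 215.180 + 145.000 × 4 ≈ 795.180 ms.

795.2 ms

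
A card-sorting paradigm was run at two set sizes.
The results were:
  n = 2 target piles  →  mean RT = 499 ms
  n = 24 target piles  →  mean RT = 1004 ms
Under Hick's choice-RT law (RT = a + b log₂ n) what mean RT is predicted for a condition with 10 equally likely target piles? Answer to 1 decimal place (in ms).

RT is linear in log₂ n, so two points fix the line:
  b = (1004 − 499) / (log₂ 24 − log₂ 2) = 505 / (4.5850 − 1) = 140.866 ms/bit
  a = 499 − 140.866 × 1 = 358.134 ms
Then RT(10) = 358.134 + 140.866 × log₂ 10 = 358.134 + 140.866 × 3.3219 ≈ 826.081 ms.

826.1 ms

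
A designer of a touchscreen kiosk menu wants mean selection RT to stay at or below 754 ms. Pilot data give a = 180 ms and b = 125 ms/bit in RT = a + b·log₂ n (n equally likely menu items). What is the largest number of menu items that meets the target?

24

Information budget: (754 − 180)/125 = 4.5920 bits, so n ≤ 2^4.5920 = 24.117 → at most 24.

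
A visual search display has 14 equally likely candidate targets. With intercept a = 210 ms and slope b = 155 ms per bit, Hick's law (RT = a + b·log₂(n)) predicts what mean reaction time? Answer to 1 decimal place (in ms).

log₂(14) = 3.8074 bits, so RT = 210 + 155 × 3.8074 ≈ 800.140 ms.

800.1 ms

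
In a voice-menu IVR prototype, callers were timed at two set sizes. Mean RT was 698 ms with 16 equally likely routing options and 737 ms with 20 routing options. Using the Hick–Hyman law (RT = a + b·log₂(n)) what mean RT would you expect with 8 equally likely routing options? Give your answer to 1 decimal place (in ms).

576.9 ms

RT is linear in log₂ n, so two points fix the line:
  b = (737 − 698) / (log₂ 20 − log₂ 16) = 39 / (4.3219 − 4) = 121.145 ms/bit
  a = 698 − 121.145 × 4 = 213.420 ms
Then RT(8) = 213.420 + 121.145 × log₂ 8 = 213.420 + 121.145 × 3 ≈ 576.855 ms.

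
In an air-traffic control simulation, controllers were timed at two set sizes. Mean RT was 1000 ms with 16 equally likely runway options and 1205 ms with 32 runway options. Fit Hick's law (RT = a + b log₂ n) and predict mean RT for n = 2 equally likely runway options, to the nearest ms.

385 ms

RT is linear in log₂ n, so two points fix the line:
  b = (1205 − 1000) / (log₂ 32 − log₂ 16) = 205 / (5 − 4) = 205 ms/bit
  a = 1000 − 205 × 4 = 180 ms
Then RT(2) = 180 + 205 × log₂ 2 = 180 + 205 × 1 ≈ 385.000 ms.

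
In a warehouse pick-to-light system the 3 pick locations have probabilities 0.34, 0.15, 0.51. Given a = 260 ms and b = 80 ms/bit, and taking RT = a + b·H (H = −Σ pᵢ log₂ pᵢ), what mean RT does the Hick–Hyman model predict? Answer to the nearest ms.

375 ms

Entropy contributions −pᵢ log₂ pᵢ: 0.5292, 0.4105, 0.4954; sum H = 1.4351 bits.
RT = a + bH = 260 + 80·1.4351 = 374.81 ms.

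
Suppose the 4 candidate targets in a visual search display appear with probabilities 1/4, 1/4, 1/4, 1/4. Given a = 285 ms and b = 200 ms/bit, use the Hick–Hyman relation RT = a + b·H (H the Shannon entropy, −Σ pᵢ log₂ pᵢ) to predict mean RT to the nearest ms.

H = −Σ pᵢ log₂ pᵢ = 0.25·2 + 0.25·2 + 0.25·2 + 0.25·2 = 2.000 bits.
RT = 285 + 200 × 2.000 = 685.00 ms.

685 ms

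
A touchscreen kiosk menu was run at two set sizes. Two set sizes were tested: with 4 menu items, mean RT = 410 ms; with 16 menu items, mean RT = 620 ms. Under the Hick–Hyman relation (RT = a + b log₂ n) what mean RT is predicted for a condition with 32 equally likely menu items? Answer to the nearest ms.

With log₂ n on the abscissa the relation is linear; from the two conditions:
  b = (620 − 410) / (log₂ 16 − log₂ 4) = 210 / (4 − 2) = 105 ms/bit
  a = 410 − 105 × 2 = 200 ms
Then RT(32) = 200 + 105 × log₂ 32 = 200 + 105 × 5 ≈ 725.000 ms.

725 ms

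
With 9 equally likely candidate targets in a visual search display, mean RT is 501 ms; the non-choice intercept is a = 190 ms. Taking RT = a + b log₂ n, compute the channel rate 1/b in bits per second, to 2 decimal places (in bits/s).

10.19 bits/s

b = (501 − 190)/log₂ 9 = 311/3.1699 = 98.110 ms per bit = 0.09811 s/bit; the reciprocal is 10.193 bits/s.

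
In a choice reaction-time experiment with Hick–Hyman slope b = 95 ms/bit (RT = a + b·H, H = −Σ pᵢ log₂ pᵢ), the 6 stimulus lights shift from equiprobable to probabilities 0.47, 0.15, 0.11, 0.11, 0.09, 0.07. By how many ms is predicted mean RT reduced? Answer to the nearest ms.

36 ms

Equiprobable entropy H₀ = log₂ 6 = 2.5850 bits.
Skewed entropy H = −Σ pᵢ log₂ pᵢ = 2.2043 bits.
ΔRT = b·(H₀ − H) = 95 × 0.3807 = 36.16 ms.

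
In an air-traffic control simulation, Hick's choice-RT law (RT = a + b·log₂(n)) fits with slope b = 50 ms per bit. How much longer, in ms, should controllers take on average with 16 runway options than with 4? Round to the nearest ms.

Only the slope matters, since a is common to both: ΔRT = b·log₂(n₂/n₁).
log₂(16) − log₂(4) = log₂(16/4) = log₂(4) = 2.
ΔRT = 50 × 2.0000 = 100.000 ms.

100 ms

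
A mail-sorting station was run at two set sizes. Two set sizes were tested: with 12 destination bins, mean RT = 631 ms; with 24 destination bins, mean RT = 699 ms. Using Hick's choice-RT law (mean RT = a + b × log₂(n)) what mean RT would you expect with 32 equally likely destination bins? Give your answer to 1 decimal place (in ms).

727.2 ms

With log₂ n on the abscissa the relation is linear; from the two conditions:
  b = (699 − 631) / (log₂ 24 − log₂ 12) = 68 / (4.5850 − 3.5850) = 68.000 ms/bit
  a = 631 − 68.000 × 3.5850 = 387.223 ms
Then RT(32) = 387.223 + 68.000 × log₂ 32 = 387.223 + 68.000 × 5 ≈ 727.223 ms.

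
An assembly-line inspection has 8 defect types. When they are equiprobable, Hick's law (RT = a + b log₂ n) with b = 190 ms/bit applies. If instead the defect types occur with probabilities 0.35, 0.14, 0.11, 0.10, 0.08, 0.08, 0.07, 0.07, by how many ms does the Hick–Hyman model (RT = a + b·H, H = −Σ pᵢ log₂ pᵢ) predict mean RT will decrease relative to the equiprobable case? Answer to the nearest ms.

Equiprobable entropy H₀ = log₂ 8 = 3.0000 bits.
Skewed entropy H = −Σ pᵢ log₂ pᵢ = 2.7298 bits.
ΔRT = b·(H₀ − H) = 190 × 0.2702 = 51.33 ms.

51 ms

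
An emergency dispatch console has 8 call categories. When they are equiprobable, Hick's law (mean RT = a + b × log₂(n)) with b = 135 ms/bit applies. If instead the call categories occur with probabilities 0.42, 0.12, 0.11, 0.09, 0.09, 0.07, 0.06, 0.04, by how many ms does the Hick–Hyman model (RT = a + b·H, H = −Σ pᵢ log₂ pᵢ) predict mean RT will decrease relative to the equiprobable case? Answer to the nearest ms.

59 ms

The RT saving is b·ΔH. Equiprobable H₀ = log₂(8) = 3.0000 bits; with the given probabilities H = 2.5662 bits.
b·(H₀ − H) = 135 × (3.0000 − 2.5662) = 58.57 ms.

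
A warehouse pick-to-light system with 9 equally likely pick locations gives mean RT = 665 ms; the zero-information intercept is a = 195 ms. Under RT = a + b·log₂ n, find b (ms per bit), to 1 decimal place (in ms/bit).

148.3 ms/bit

9 alternatives carry log₂ 9 = 3.1699 bits; the choice cost is 665 − 195 = 470 ms, so b = 470/3.1699 = 148.268 ms/bit.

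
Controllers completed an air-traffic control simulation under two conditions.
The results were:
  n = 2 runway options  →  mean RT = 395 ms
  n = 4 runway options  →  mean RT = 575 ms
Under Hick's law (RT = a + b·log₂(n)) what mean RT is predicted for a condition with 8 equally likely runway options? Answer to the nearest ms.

755 ms

Solve the two-equation system in a and b:
  b = (575 − 395) / (log₂ 4 − log₂ 2) = 180 / (2 − 1) = 180 ms/bit
  a = 395 − 180 × 1 = 215 ms
Then RT(8) = 215 + 180 × log₂ 8 = 215 + 180 × 3 ≈ 755.000 ms.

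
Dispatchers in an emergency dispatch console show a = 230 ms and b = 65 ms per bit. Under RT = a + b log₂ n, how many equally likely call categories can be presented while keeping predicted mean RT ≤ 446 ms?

Information budget: (446 − 230)/65 = 3.3231 bits, so n ≤ 2^3.3231 = 10.008 → at most 10.

10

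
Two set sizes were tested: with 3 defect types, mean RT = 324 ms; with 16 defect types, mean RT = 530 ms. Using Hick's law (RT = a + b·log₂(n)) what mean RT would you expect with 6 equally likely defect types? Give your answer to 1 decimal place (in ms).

409.3 ms

With log₂ n on the abscissa the relation is linear; from the two conditions:
  b = (530 − 324) / (log₂ 16 − log₂ 3) = 206 / (4 − 1.5850) = 85.299 ms/bit
  a = 324 − 85.299 × 1.5850 = 188.804 ms
Then RT(6) = 188.804 + 85.299 × log₂ 6 = 188.804 + 85.299 × 2.5850 ≈ 409.299 ms.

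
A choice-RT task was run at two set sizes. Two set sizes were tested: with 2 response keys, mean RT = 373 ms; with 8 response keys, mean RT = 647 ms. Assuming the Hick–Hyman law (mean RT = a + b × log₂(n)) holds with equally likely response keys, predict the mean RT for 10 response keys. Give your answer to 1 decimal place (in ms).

Solve the two-equation system in a and b:
  b = (647 − 373) / (log₂ 8 − log₂ 2) = 274 / (3 − 1) = 137.000 ms/bit
  a = 373 − 137.000 × 1 = 236.000 ms
Then RT(10) = 236.000 + 137.000 × log₂ 10 = 236.000 + 137.000 × 3.3219 ≈ 691.104 ms.

691.1 ms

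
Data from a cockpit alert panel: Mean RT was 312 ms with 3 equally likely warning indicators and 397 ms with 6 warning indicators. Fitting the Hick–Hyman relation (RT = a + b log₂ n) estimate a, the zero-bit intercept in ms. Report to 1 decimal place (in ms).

b = (RT₂ − RT₁)/(log₂ n₂ − log₂ n₁) = (397 − 312)/(2.5850 − 1.5850) = 85.000 ms/bit.
a = RT₁ − b·log₂ n₁ = 312 − 85.000 × 1.5850 = 177.278 ms.

177.3 ms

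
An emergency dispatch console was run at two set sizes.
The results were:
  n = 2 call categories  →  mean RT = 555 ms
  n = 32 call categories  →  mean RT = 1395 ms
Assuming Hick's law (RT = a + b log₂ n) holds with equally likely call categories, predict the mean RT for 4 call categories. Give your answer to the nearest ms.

765 ms

With log₂ n on the abscissa the relation is linear; from the two conditions:
  b = (1395 − 555) / (log₂ 32 − log₂ 2) = 840 / (5 − 1) = 210 ms/bit
  a = 555 − 210 × 1 = 345 ms
Then RT(4) = 345 + 210 × log₂ 4 = 345 + 210 × 2 ≈ 765.000 ms.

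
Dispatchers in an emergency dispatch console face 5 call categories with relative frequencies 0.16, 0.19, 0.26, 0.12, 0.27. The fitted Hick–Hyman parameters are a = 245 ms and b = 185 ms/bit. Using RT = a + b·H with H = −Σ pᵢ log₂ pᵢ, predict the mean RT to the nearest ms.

H = 0.16·log₂(1/0.16) + 0.19·log₂(1/0.19) + 0.26·log₂(1/0.26) + 0.12·log₂(1/0.12) + 0.27·log₂(1/0.27) = 2.2606 bits.
RT = 245 + 185 × 2.2606 = 663.21 ms.

663 ms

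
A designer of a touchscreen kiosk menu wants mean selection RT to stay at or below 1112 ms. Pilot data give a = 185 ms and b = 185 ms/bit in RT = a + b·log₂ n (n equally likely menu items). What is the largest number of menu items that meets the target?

32

Set 185 + 185·log₂ n ≤ 1112 → log₂ n ≤ (1112 − 185)/185 = 5.0108.
So n ≤ 2^5.0108 = 32.241; the largest integer n is 32.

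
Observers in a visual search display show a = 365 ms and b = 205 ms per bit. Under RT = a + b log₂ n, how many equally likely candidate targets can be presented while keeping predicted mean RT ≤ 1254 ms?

Information budget: (1254 − 365)/205 = 4.3366 bits, so n ≤ 2^4.3366 = 20.204 → at most 20.

20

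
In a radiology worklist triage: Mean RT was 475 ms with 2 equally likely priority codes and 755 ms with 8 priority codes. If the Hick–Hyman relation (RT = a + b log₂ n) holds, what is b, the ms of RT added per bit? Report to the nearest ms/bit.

Slope: b = (755 − 475) / (log₂ 8 − log₂ 2) = 280/2.0000 = 140 ms/bit.

140 ms/bit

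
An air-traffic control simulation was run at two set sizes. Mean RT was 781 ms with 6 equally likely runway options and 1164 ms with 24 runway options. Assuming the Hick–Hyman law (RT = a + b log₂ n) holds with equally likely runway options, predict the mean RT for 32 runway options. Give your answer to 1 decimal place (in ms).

1243.5 ms

RT is linear in log₂ n, so two points fix the line:
  b = (1164 − 781) / (log₂ 24 − log₂ 6) = 383 / (4.5850 − 2.5850) = 191.500 ms/bit
  a = 781 − 191.500 × 2.5850 = 285.980 ms
Then RT(32) = 285.980 + 191.500 × log₂ 32 = 285.980 + 191.500 × 5 ≈ 1243.480 ms.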